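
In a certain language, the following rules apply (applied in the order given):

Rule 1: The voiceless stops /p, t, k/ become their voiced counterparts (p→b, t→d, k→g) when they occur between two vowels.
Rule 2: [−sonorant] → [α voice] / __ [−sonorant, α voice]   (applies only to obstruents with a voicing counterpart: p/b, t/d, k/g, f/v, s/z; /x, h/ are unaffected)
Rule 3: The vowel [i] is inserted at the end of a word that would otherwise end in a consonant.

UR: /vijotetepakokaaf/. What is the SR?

Rule 1 (intervocalic voicing): /t/ is a voiceless stop between vowels /o/ and /e/, so it voices to [d]. /t/ is a voiceless stop between vowels /e/ and /e/, so it voices to [d]. /p/ is a voiceless stop between vowels /e/ and /a/, so it voices to [b]. /k/ is a voiceless stop between vowels /a/ and /o/, so it voices to [g]. /k/ is a voiceless stop between vowels /o/ and /a/, so it voices to [g]. /vijotetepakokaaf/ → vijodedebagogaaf.
Rule 2 (regressive voicing assimilation): no segment meets the environment; /vijodedebagogaaf/ is unchanged.
Rule 3 (final i-epenthesis): the form ends in the consonant /f/, so [i] is inserted word-finally. /vijodedebagogaaf/ → vijodedebagogaafi.

vijodedebagogaafi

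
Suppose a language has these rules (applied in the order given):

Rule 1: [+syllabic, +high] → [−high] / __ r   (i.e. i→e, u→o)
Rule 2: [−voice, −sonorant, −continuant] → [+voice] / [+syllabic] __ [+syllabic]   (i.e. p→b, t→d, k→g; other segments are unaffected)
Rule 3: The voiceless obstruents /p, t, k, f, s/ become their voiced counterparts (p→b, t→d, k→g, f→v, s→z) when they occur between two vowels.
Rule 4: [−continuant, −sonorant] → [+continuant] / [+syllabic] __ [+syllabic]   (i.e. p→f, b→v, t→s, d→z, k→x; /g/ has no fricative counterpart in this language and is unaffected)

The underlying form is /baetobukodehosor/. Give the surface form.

Rule 1 (pre-rhotic lowering): no segment meets the environment; /baetobukodehosor/ is unchanged.
Rule 2 (intervocalic voicing): /t/ is a voiceless stop between vowels /e/ and /o/, so it voices to [d]. /k/ is a voiceless stop between vowels /u/ and /o/, so it voices to [g]. /baetobukodehosor/ → baedobugodehosor.
Rule 3 (intervocalic voicing): /s/ is a voiceless obstruent between vowels /o/ and /o/, so it voices to [z]. /baedobugodehosor/ → baedobugodehozor.
Rule 4 (intervocalic spirantization): /d/ is a stop between vowels /e/ and /o/, so it spirantizes to the fricative [z]. /b/ is a stop between vowels /o/ and /u/, so it spirantizes to the fricative [v]. /d/ is a stop between vowels /o/ and /e/, so it spirantizes to the fricative [z]. /baedobugodehozor/ → baezovugozehozor.

baezovugozehozor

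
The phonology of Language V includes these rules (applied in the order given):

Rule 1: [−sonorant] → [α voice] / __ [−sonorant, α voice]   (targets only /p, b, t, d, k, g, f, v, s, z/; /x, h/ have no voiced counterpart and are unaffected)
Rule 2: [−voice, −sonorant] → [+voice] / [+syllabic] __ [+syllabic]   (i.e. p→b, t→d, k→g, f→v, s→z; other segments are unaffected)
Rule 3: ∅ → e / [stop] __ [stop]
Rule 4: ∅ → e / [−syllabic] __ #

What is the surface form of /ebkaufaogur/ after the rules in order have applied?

epekauvaogure

Rule 1 (regressive voicing assimilation): /b/ precedes the voiceless obstruent /k/, so it devoices to [p] by assimilation. /ebkaufaogur/ → epkaufaogur.
Rule 2 (intervocalic voicing): /f/ is a voiceless obstruent between vowels /u/ and /a/, so it voices to [v]. /epkaufaogur/ → epkauvaogur.
Rule 3 (stop-cluster e-epenthesis): /p/ and /k/ form a stop–stop cluster, so [e] is inserted between them. /epkauvaogur/ → epekauvaogur.
Rule 4 (final e-epenthesis): the form ends in the consonant /r/, so [e] is inserted word-finally. /epekauvaogur/ → epekauvaogure.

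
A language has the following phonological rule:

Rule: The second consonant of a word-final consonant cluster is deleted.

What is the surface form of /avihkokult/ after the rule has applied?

/t/ is the second consonant of a word-final cluster /lt/, so it deletes.
Surface form: [avihkokul].

avihkokul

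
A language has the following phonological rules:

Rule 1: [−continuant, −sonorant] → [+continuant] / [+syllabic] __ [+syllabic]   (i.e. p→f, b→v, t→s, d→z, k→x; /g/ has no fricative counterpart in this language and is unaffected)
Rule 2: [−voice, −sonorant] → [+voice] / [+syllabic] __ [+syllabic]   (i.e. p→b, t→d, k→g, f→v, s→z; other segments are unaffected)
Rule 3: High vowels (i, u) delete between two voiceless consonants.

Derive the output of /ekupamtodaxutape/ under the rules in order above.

exuvamtozaxuzave

Rule 1 (intervocalic spirantization): /k/ is a stop between vowels /e/ and /u/, so it spirantizes to the fricative [x]. /p/ is a stop between vowels /u/ and /a/, so it spirantizes to the fricative [f]. /d/ is a stop between vowels /o/ and /a/, so it spirantizes to the fricative [z]. /t/ is a stop between vowels /u/ and /a/, so it spirantizes to the fricative [s]. /p/ is a stop between vowels /a/ and /e/, so it spirantizes to the fricative [f]. /ekupamtodaxutape/ → exufamtozaxusafe.
Rule 2 (intervocalic voicing): /f/ is a voiceless obstruent between vowels /u/ and /a/, so it voices to [v]. /s/ is a voiceless obstruent between vowels /u/ and /a/, so it voices to [z]. /f/ is a voiceless obstruent between vowels /a/ and /e/, so it voices to [v]. /exufamtozaxusafe/ → exuvamtozaxuzave.
Rule 3 (high vowel syncope): no segment meets the environment; /exuvamtozaxuzave/ is unchanged.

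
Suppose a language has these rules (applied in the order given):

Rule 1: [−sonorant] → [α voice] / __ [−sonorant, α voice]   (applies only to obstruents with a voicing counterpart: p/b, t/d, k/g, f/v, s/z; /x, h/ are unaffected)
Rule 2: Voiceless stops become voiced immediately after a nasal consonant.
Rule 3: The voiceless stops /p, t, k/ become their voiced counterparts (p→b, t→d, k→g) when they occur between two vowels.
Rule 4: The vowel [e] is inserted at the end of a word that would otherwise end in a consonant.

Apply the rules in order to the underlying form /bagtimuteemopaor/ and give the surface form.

Rule 1 (regressive voicing assimilation): /g/ precedes the voiceless obstruent /t/, so it devoices to [k] by assimilation. /bagtimuteemopaor/ → baktimuteemopaor.
Rule 2 (post-nasal voicing): no segment meets the environment; /baktimuteemopaor/ is unchanged.
Rule 3 (intervocalic voicing): /t/ is a voiceless stop between vowels /u/ and /e/, so it voices to [d]. /p/ is a voiceless stop between vowels /o/ and /a/, so it voices to [b]. /baktimuteemopaor/ → baktimudeemobaor.
Rule 4 (final e-epenthesis): the form ends in the consonant /r/, so [e] is inserted word-finally. /baktimudeemobaor/ → baktimudeemobaore.

baktimudeemobaore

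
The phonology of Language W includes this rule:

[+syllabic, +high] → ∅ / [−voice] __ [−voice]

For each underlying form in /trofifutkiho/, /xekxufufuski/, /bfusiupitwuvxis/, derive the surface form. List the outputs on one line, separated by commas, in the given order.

/trofifutkiho/: /i/ is a high vowel flanked by voiceless consonants /f/ and /f/, so it deletes. /u/ is a high vowel flanked by voiceless consonants /f/ and /t/, so it deletes. /i/ is a high vowel flanked by voiceless consonants /k/ and /h/, so it deletes. → [trofftkho].
/xekxufufuski/: /u/ is a high vowel flanked by voiceless consonants /x/ and /f/, so it deletes. /u/ is a high vowel flanked by voiceless consonants /f/ and /f/, so it deletes. /u/ is a high vowel flanked by voiceless consonants /f/ and /s/, so it deletes. → [xekxffski].
/bfusiupitwuvxis/: /u/ is a high vowel flanked by voiceless consonants /f/ and /s/, so it deletes. /i/ is a high vowel flanked by voiceless consonants /p/ and /t/, so it deletes. /i/ is a high vowel flanked by voiceless consonants /x/ and /s/, so it deletes. → [bfsiuptwuvxs].

trofftkho, xekxffski, bfsiuptwuvxs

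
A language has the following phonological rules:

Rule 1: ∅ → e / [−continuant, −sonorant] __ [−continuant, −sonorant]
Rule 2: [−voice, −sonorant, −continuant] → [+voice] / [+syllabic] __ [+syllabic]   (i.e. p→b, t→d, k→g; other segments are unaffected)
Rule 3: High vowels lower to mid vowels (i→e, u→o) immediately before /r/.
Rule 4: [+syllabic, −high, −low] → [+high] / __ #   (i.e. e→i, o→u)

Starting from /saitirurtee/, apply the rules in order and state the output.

saiderortei

Rule 1 (stop-cluster e-epenthesis): no segment meets the environment; /saitirurtee/ is unchanged.
Rule 2 (intervocalic voicing): /t/ is a voiceless stop between vowels /i/ and /i/, so it voices to [d]. /saitirurtee/ → saidirurtee.
Rule 3 (pre-rhotic lowering): /i/ is a high vowel immediately before /r/, so it lowers to [e]. /u/ is a high vowel immediately before /r/, so it lowers to [o]. /saidirurtee/ → saiderortee.
Rule 4 (final vowel raising): /e/ is a mid vowel in word-final position, so it raises to [i]. /saiderortee/ → saiderortei.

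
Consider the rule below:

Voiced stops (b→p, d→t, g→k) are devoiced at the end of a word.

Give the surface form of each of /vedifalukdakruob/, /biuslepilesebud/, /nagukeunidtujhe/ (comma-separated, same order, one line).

vedifalukdakruop, biuslepilesebut, nagukeunidtujhe

/vedifalukdakruob/: /b/ is a voiced stop in word-final position, so it devoices to [p]. → [vedifalukdakruop].
/biuslepilesebud/: /d/ is a voiced stop in word-final position, so it devoices to [t]. → [biuslepilesebut].
/nagukeunidtujhe/: the rule's environment is not met; surfaces unchanged as [nagukeunidtujhe].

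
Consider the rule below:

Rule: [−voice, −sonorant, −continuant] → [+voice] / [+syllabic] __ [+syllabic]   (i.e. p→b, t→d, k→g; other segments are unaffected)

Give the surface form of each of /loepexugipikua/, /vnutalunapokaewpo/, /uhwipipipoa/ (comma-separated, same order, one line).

loebexugibigua, vnudalunabogaewpo, uhwibibiboa

/loepexugipikua/: /p/ is a voiceless stop between vowels /e/ and /e/, so it voices to [b]. /p/ is a voiceless stop between vowels /i/ and /i/, so it voices to [b]. /k/ is a voiceless stop between vowels /i/ and /u/, so it voices to [g]. → [loebexugibigua].
/vnutalunapokaewpo/: /t/ is a voiceless stop between vowels /u/ and /a/, so it voices to [d]. /p/ is a voiceless stop between vowels /a/ and /o/, so it voices to [b]. /k/ is a voiceless stop between vowels /o/ and /a/, so it voices to [g]. → [vnudalunabogaewpo].
/uhwipipipoa/: /p/ is a voiceless stop between vowels /i/ and /i/, so it voices to [b]. /p/ is a voiceless stop between vowels /i/ and /i/, so it voices to [b]. /p/ is a voiceless stop between vowels /i/ and /o/, so it voices to [b]. → [uhwibibiboa].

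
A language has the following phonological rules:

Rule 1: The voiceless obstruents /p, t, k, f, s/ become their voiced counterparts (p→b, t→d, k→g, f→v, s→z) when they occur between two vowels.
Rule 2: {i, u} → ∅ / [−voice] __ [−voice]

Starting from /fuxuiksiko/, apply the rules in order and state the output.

Rule 1 (intervocalic voicing): /k/ is a voiceless obstruent between vowels /i/ and /o/, so it voices to [g]. /fuxuiksiko/ → fuxuiksigo.
Rule 2 (high vowel syncope): /u/ is a high vowel flanked by voiceless consonants /f/ and /x/, so it deletes. /fuxuiksigo/ → fxuiksigo.

fxuiksigo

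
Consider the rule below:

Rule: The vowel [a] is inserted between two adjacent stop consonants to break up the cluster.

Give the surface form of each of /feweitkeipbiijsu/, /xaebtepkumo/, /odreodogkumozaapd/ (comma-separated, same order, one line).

/feweitkeipbiijsu/: /t/ and /k/ form a stop–stop cluster, so [a] is inserted between them. /p/ and /b/ form a stop–stop cluster, so [a] is inserted between them. → [feweitakeipabiijsu].
/xaebtepkumo/: /b/ and /t/ form a stop–stop cluster, so [a] is inserted between them. /p/ and /k/ form a stop–stop cluster, so [a] is inserted between them. → [xaebatepakumo].
/odreodogkumozaapd/: /g/ and /k/ form a stop–stop cluster, so [a] is inserted between them. /p/ and /d/ form a stop–stop cluster, so [a] is inserted between them. → [odreodogakumozaapad].

feweitakeipabiijsu, xaebatepakumo, odreodogakumozaapad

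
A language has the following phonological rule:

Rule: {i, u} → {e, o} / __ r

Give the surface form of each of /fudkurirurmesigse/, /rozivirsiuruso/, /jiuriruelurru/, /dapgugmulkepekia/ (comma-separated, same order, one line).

/fudkurirurmesigse/: /u/ is a high vowel immediately before /r/, so it lowers to [o]. /i/ is a high vowel immediately before /r/, so it lowers to [e]. /u/ is a high vowel immediately before /r/, so it lowers to [o]. → [fudkorerormesigse].
/rozivirsiuruso/: /i/ is a high vowel immediately before /r/, so it lowers to [e]. /u/ is a high vowel immediately before /r/, so it lowers to [o]. → [roziversioruso].
/jiuriruelurru/: /u/ is a high vowel immediately before /r/, so it lowers to [o]. /i/ is a high vowel immediately before /r/, so it lowers to [e]. /u/ is a high vowel immediately before /r/, so it lowers to [o]. → [jioreruelorru].
/dapgugmulkepekia/: the rule's environment is not met; surfaces unchanged as [dapgugmulkepekia].

fudkorerormesigse, roziversioruso, jioreruelorru, dapgugmulkepekia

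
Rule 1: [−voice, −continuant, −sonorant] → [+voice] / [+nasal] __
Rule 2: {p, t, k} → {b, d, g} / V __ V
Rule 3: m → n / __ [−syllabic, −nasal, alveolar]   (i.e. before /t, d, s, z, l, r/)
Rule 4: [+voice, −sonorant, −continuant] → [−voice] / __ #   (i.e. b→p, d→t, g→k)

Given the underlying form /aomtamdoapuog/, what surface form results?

Rule 1 (post-nasal voicing): /t/ is a voiceless stop immediately after the nasal /m/, so it voices to [d]. /aomtamdoapuog/ → aomdamdoapuog.
Rule 2 (intervocalic voicing): /p/ is a voiceless stop between vowels /a/ and /u/, so it voices to [b]. /aomdamdoapuog/ → aomdamdoabuog.
Rule 3 (nasal place assimilation): /m/ precedes the alveolar consonant /d/, so it assimilates in place to [n]. /m/ precedes the alveolar consonant /d/, so it assimilates in place to [n]. /aomdamdoabuog/ → aondandoabuog.
Rule 4 (final devoicing): /g/ is a voiced stop in word-final position, so it devoices to [k]. /aondandoabuog/ → aondandoabuok.

aondandoabuok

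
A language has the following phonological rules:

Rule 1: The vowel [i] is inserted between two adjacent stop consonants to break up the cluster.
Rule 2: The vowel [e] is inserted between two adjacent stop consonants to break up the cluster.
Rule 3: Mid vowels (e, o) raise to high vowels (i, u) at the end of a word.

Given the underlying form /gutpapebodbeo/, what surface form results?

Rule 1 (stop-cluster i-epenthesis): /t/ and /p/ form a stop–stop cluster, so [i] is inserted between them. /d/ and /b/ form a stop–stop cluster, so [i] is inserted between them. /gutpapebodbeo/ → gutipapebodibeo.
Rule 2 (stop-cluster e-epenthesis): no segment meets the environment; /gutipapebodibeo/ is unchanged.
Rule 3 (final vowel raising): /o/ is a mid vowel in word-final position, so it raises to [u]. /gutipapebodibeo/ → gutipapebodibeu.

gutipapebodibeu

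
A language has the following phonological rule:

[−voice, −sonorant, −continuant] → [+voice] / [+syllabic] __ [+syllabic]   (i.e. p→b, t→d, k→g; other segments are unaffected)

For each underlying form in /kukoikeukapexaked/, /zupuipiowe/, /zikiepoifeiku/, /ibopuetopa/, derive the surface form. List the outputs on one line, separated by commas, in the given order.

/kukoikeukapexaked/: /k/ is a voiceless stop between vowels /u/ and /o/, so it voices to [g]. /k/ is a voiceless stop between vowels /i/ and /e/, so it voices to [g]. /k/ is a voiceless stop between vowels /u/ and /a/, so it voices to [g]. /p/ is a voiceless stop between vowels /a/ and /e/, so it voices to [b]. /k/ is a voiceless stop between vowels /a/ and /e/, so it voices to [g]. → [kugoigeugabexaged].
/zupuipiowe/: /p/ is a voiceless stop between vowels /u/ and /u/, so it voices to [b]. /p/ is a voiceless stop between vowels /i/ and /i/, so it voices to [b]. → [zubuibiowe].
/zikiepoifeiku/: /k/ is a voiceless stop between vowels /i/ and /i/, so it voices to [g]. /p/ is a voiceless stop between vowels /e/ and /o/, so it voices to [b]. /k/ is a voiceless stop between vowels /i/ and /u/, so it voices to [g]. → [zigieboifeigu].
/ibopuetopa/: /p/ is a voiceless stop between vowels /o/ and /u/, so it voices to [b]. /t/ is a voiceless stop between vowels /e/ and /o/, so it voices to [d]. /p/ is a voiceless stop between vowels /o/ and /a/, so it voices to [b]. → [ibobuedoba].

kugoigeugabexaged, zubuibiowe, zigieboifeigu, ibobuedoba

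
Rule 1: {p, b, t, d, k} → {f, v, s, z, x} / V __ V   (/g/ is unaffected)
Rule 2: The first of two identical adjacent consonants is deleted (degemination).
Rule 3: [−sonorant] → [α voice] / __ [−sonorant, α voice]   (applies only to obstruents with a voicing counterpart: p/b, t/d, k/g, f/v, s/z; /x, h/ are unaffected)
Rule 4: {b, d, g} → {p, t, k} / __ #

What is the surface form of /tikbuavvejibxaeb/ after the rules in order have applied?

tigbuavejipxaep

Rule 1 (intervocalic spirantization): no segment meets the environment; /tikbuavvejibxaeb/ is unchanged.
Rule 2 (degemination): /vv/ is a geminate; the first /v/ deletes. /tikbuavvejibxaeb/ → tikbuavejibxaeb.
Rule 3 (regressive voicing assimilation): /k/ precedes the voiced obstruent /b/, so it voices to [g] by assimilation. /b/ precedes the voiceless obstruent /x/, so it devoices to [p] by assimilation. /tikbuavejibxaeb/ → tigbuavejipxaeb.
Rule 4 (final devoicing): /b/ is a voiced stop in word-final position, so it devoices to [p]. /tigbuavejipxaeb/ → tigbuavejipxaep.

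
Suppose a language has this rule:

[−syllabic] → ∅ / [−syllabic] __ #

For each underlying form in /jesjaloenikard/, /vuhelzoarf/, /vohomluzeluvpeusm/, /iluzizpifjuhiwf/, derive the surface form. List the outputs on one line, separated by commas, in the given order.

jesjaloenikar, vuhelzoar, vohomluzeluvpeus, iluzizpifjuhiw

/jesjaloenikard/: /d/ is the second consonant of a word-final cluster /rd/, so it deletes. → [jesjaloenikar].
/vuhelzoarf/: /f/ is the second consonant of a word-final cluster /rf/, so it deletes. → [vuhelzoar].
/vohomluzeluvpeusm/: /m/ is the second consonant of a word-final cluster /sm/, so it deletes. → [vohomluzeluvpeus].
/iluzizpifjuhiwf/: /f/ is the second consonant of a word-final cluster /wf/, so it deletes. → [iluzizpifjuhiw].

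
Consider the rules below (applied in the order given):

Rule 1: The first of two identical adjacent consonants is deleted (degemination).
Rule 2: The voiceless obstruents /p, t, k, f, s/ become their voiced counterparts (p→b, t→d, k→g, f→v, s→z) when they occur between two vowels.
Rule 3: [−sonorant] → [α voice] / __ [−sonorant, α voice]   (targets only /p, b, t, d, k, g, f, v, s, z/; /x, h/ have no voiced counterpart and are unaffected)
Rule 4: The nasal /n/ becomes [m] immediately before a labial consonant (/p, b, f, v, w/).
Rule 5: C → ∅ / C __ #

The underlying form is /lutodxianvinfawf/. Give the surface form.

Rule 1 (degemination): no segment meets the environment; /lutodxianvinfawf/ is unchanged.
Rule 2 (intervocalic voicing): /t/ is a voiceless obstruent between vowels /u/ and /o/, so it voices to [d]. /lutodxianvinfawf/ → ludodxianvinfawf.
Rule 3 (regressive voicing assimilation): /d/ precedes the voiceless obstruent /x/, so it devoices to [t] by assimilation. /ludodxianvinfawf/ → ludotxianvinfawf.
Rule 4 (nasal place assimilation): /n/ precedes the labial consonant /v/, so it assimilates in place to [m]. /n/ precedes the labial consonant /f/, so it assimilates in place to [m]. /ludotxianvinfawf/ → ludotxiamvimfawf.
Rule 5 (final cluster simplification): /f/ is the second consonant of a word-final cluster /wf/, so it deletes. /ludotxiamvimfawf/ → ludotxiamvimfaw.

ludotxiamvimfaw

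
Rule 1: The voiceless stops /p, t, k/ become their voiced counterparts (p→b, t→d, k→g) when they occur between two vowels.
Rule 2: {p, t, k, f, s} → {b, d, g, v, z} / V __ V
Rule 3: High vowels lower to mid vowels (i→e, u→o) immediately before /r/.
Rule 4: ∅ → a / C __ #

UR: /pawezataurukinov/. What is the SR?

Rule 1 (intervocalic voicing): /t/ is a voiceless stop between vowels /a/ and /a/, so it voices to [d]. /k/ is a voiceless stop between vowels /u/ and /i/, so it voices to [g]. /pawezataurukinov/ → pawezadauruginov.
Rule 2 (intervocalic voicing): no segment meets the environment; /pawezadauruginov/ is unchanged.
Rule 3 (pre-rhotic lowering): /u/ is a high vowel immediately before /r/, so it lowers to [o]. /pawezadauruginov/ → pawezadaoruginov.
Rule 4 (final a-epenthesis): the form ends in the consonant /v/, so [a] is inserted word-finally. /pawezadaoruginov/ → pawezadaoruginova.

pawezadaoruginova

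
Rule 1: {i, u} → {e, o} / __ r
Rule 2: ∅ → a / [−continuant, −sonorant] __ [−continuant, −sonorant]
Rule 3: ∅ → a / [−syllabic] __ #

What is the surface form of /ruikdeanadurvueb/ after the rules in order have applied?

Rule 1 (pre-rhotic lowering): /u/ is a high vowel immediately before /r/, so it lowers to [o]. /ruikdeanadurvueb/ → ruikdeanadorvueb.
Rule 2 (stop-cluster a-epenthesis): /k/ and /d/ form a stop–stop cluster, so [a] is inserted between them. /ruikdeanadorvueb/ → ruikadeanadorvueb.
Rule 3 (final a-epenthesis): the form ends in the consonant /b/, so [a] is inserted word-finally. /ruikadeanadorvueb/ → ruikadeanadorvueba.

ruikadeanadorvueba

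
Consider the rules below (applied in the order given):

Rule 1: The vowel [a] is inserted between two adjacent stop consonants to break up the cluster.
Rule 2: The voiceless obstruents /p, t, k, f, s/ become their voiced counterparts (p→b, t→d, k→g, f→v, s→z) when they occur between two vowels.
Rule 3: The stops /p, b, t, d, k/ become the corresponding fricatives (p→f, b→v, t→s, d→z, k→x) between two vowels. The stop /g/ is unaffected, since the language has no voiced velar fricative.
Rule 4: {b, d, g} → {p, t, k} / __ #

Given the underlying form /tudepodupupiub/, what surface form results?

tuzevozuvuviup

Rule 1 (stop-cluster a-epenthesis): no segment meets the environment; /tudepodupupiub/ is unchanged.
Rule 2 (intervocalic voicing): /p/ is a voiceless obstruent between vowels /e/ and /o/, so it voices to [b]. /p/ is a voiceless obstruent between vowels /u/ and /u/, so it voices to [b]. /p/ is a voiceless obstruent between vowels /u/ and /i/, so it voices to [b]. /tudepodupupiub/ → tudebodububiub.
Rule 3 (intervocalic spirantization): /d/ is a stop between vowels /u/ and /e/, so it spirantizes to the fricative [z]. /b/ is a stop between vowels /e/ and /o/, so it spirantizes to the fricative [v]. /d/ is a stop between vowels /o/ and /u/, so it spirantizes to the fricative [z]. /b/ is a stop between vowels /u/ and /u/, so it spirantizes to the fricative [v]. /b/ is a stop between vowels /u/ and /i/, so it spirantizes to the fricative [v]. /tudebodububiub/ → tuzevozuvuviub.
Rule 4 (final devoicing): /b/ is a voiced stop in word-final position, so it devoices to [p]. /tuzevozuvuviub/ → tuzevozuvuviup.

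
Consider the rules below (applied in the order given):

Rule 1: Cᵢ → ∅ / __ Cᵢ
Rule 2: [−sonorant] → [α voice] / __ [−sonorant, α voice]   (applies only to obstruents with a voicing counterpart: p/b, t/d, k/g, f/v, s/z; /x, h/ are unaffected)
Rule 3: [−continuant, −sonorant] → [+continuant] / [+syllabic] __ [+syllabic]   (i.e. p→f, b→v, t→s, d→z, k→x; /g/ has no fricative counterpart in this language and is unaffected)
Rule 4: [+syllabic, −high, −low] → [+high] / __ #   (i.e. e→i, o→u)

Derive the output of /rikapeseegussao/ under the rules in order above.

rixafeseegusau

Rule 1 (degemination): /ss/ is a geminate; the first /s/ deletes. /rikapeseegussao/ → rikapeseegusao.
Rule 2 (regressive voicing assimilation): no segment meets the environment; /rikapeseegusao/ is unchanged.
Rule 3 (intervocalic spirantization): /k/ is a stop between vowels /i/ and /a/, so it spirantizes to the fricative [x]. /p/ is a stop between vowels /a/ and /e/, so it spirantizes to the fricative [f]. /rikapeseegusao/ → rixafeseegusao.
Rule 4 (final vowel raising): /o/ is a mid vowel in word-final position, so it raises to [u]. /rixafeseegusao/ → rixafeseegusau.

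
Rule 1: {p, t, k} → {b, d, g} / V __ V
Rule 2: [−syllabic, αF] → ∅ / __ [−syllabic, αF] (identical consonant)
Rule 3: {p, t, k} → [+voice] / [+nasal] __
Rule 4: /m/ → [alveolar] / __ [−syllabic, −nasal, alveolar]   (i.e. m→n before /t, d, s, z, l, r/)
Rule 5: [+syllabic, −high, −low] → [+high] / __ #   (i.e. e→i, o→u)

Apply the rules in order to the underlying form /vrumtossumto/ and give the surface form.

vrundosundu

Rule 1 (intervocalic voicing): no segment meets the environment; /vrumtossumto/ is unchanged.
Rule 2 (degemination): /ss/ is a geminate; the first /s/ deletes. /vrumtossumto/ → vrumtosumto.
Rule 3 (post-nasal voicing): /t/ is a voiceless stop immediately after the nasal /m/, so it voices to [d]. /t/ is a voiceless stop immediately after the nasal /m/, so it voices to [d]. /vrumtosumto/ → vrumdosumdo.
Rule 4 (nasal place assimilation): /m/ precedes the alveolar consonant /d/, so it assimilates in place to [n]. /m/ precedes the alveolar consonant /d/, so it assimilates in place to [n]. /vrumdosumdo/ → vrundosundo.
Rule 5 (final vowel raising): /o/ is a mid vowel in word-final position, so it raises to [u]. /vrundosundo/ → vrundosundu.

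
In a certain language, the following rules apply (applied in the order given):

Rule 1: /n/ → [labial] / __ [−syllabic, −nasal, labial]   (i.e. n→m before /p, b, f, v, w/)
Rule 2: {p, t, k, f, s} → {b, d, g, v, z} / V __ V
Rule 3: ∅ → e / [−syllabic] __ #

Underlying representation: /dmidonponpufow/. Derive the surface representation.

dmidompompuvowe

Rule 1 (nasal place assimilation): /n/ precedes the labial consonant /p/, so it assimilates in place to [m]. /n/ precedes the labial consonant /p/, so it assimilates in place to [m]. /dmidonponpufow/ → dmidompompufow.
Rule 2 (intervocalic voicing): /f/ is a voiceless obstruent between vowels /u/ and /o/, so it voices to [v]. /dmidompompufow/ → dmidompompuvow.
Rule 3 (final e-epenthesis): the form ends in the consonant /w/, so [e] is inserted word-finally. /dmidompompuvow/ → dmidompompuvowe.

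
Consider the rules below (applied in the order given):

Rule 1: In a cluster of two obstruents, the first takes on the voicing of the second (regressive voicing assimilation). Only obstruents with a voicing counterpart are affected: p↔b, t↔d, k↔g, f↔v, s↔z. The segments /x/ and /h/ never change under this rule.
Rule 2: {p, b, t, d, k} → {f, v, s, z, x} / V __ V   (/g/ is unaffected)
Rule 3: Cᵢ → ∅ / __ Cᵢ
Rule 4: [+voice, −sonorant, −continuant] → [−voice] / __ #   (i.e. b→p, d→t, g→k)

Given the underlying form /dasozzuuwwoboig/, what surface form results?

dasozuuwovoik

Rule 1 (regressive voicing assimilation): no segment meets the environment; /dasozzuuwwoboig/ is unchanged.
Rule 2 (intervocalic spirantization): /b/ is a stop between vowels /o/ and /o/, so it spirantizes to the fricative [v]. /dasozzuuwwoboig/ → dasozzuuwwovoig.
Rule 3 (degemination): /zz/ is a geminate; the first /z/ deletes. /ww/ is a geminate; the first /w/ deletes. /dasozzuuwwovoig/ → dasozuuwovoig.
Rule 4 (final devoicing): /g/ is a voiced stop in word-final position, so it devoices to [k]. /dasozuuwovoig/ → dasozuuwovoik.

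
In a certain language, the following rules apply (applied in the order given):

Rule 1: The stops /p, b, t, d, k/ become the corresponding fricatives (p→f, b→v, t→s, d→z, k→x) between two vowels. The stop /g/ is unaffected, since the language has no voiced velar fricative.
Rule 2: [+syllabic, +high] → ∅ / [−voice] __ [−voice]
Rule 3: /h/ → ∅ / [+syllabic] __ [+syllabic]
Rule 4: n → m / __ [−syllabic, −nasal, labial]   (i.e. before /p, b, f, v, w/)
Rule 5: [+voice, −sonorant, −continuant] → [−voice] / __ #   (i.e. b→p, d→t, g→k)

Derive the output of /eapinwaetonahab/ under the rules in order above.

eafimwaesonaap

Rule 1 (intervocalic spirantization): /p/ is a stop between vowels /a/ and /i/, so it spirantizes to the fricative [f]. /t/ is a stop between vowels /e/ and /o/, so it spirantizes to the fricative [s]. /eapinwaetonahab/ → eafinwaesonahab.
Rule 2 (high vowel syncope): no segment meets the environment; /eafinwaesonahab/ is unchanged.
Rule 3 (intervocalic h-deletion): /h/ occurs between vowels /a/ and /a/, so it deletes. /eafinwaesonahab/ → eafinwaesonaab.
Rule 4 (nasal place assimilation): /n/ precedes the labial consonant /w/, so it assimilates in place to [m]. /eafinwaesonaab/ → eafimwaesonaab.
Rule 5 (final devoicing): /b/ is a voiced stop in word-final position, so it devoices to [p]. /eafimwaesonaab/ → eafimwaesonaap.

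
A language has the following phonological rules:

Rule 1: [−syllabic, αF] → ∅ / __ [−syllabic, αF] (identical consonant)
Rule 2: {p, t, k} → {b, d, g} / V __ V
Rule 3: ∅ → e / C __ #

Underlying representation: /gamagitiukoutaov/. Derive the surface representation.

gamagidiugoudaove

Rule 1 (degemination): no segment meets the environment; /gamagitiukoutaov/ is unchanged.
Rule 2 (intervocalic voicing): /t/ is a voiceless stop between vowels /i/ and /i/, so it voices to [d]. /k/ is a voiceless stop between vowels /u/ and /o/, so it voices to [g]. /t/ is a voiceless stop between vowels /u/ and /a/, so it voices to [d]. /gamagitiukoutaov/ → gamagidiugoudaov.
Rule 3 (final e-epenthesis): the form ends in the consonant /v/, so [e] is inserted word-finally. /gamagidiugoudaov/ → gamagidiugoudaove.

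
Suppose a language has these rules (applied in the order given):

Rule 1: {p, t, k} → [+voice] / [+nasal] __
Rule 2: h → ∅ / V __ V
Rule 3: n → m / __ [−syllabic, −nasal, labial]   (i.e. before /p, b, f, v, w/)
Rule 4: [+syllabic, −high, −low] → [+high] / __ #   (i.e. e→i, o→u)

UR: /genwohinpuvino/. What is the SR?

Rule 1 (post-nasal voicing): /p/ is a voiceless stop immediately after the nasal /n/, so it voices to [b]. /genwohinpuvino/ → genwohinbuvino.
Rule 2 (intervocalic h-deletion): /h/ occurs between vowels /o/ and /i/, so it deletes. /genwohinbuvino/ → genwoinbuvino.
Rule 3 (nasal place assimilation): /n/ precedes the labial consonant /w/, so it assimilates in place to [m]. /n/ precedes the labial consonant /b/, so it assimilates in place to [m]. /genwoinbuvino/ → gemwoimbuvino.
Rule 4 (final vowel raising): /o/ is a mid vowel in word-final position, so it raises to [u]. /gemwoimbuvino/ → gemwoimbuvinu.

gemwoimbuvinu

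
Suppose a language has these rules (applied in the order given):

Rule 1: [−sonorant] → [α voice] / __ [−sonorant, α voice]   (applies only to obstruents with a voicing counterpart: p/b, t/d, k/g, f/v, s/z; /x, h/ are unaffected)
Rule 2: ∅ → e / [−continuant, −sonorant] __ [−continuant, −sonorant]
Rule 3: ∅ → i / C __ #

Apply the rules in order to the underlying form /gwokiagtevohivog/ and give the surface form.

gwokiaketevohivogi

Rule 1 (regressive voicing assimilation): /g/ precedes the voiceless obstruent /t/, so it devoices to [k] by assimilation. /gwokiagtevohivog/ → gwokiaktevohivog.
Rule 2 (stop-cluster e-epenthesis): /k/ and /t/ form a stop–stop cluster, so [e] is inserted between them. /gwokiaktevohivog/ → gwokiaketevohivog.
Rule 3 (final i-epenthesis): the form ends in the consonant /g/, so [i] is inserted word-finally. /gwokiaketevohivog/ → gwokiaketevohivogi.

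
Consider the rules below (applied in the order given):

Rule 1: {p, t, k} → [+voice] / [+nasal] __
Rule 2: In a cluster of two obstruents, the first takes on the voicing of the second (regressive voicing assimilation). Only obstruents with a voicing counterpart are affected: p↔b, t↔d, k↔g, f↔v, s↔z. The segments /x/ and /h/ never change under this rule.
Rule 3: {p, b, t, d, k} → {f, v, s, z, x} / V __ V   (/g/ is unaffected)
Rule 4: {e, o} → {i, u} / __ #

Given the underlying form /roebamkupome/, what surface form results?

Rule 1 (post-nasal voicing): /k/ is a voiceless stop immediately after the nasal /m/, so it voices to [g]. /roebamkupome/ → roebamgupome.
Rule 2 (regressive voicing assimilation): no segment meets the environment; /roebamgupome/ is unchanged.
Rule 3 (intervocalic spirantization): /b/ is a stop between vowels /e/ and /a/, so it spirantizes to the fricative [v]. /p/ is a stop between vowels /u/ and /o/, so it spirantizes to the fricative [f]. /roebamgupome/ → roevamgufome.
Rule 4 (final vowel raising): /e/ is a mid vowel in word-final position, so it raises to [i]. /roevamgufome/ → roevamgufomi.

roevamgufomi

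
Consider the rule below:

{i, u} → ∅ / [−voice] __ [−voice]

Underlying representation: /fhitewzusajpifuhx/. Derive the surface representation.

/i/ is a high vowel flanked by voiceless consonants /h/ and /t/, so it deletes.
/i/ is a high vowel flanked by voiceless consonants /p/ and /f/, so it deletes.
/u/ is a high vowel flanked by voiceless consonants /f/ and /h/, so it deletes.
The other instance of /u/ does not occur in the required environment and remains unchanged.
Surface form: [fhtewzusajpfhx].

fhtewzusajpfhx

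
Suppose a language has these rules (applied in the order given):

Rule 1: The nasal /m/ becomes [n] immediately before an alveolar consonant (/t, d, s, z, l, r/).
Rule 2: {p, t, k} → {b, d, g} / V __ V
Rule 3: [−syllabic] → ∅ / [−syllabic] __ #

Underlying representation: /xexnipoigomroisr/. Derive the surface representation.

Rule 1 (nasal place assimilation): /m/ precedes the alveolar consonant /r/, so it assimilates in place to [n]. /xexnipoigomroisr/ → xexnipoigonroisr.
Rule 2 (intervocalic voicing): /p/ is a voiceless stop between vowels /i/ and /o/, so it voices to [b]. /xexnipoigonroisr/ → xexniboigonroisr.
Rule 3 (final cluster simplification): /r/ is the second consonant of a word-final cluster /sr/, so it deletes. /xexniboigonroisr/ → xexniboigonrois.

xexniboigonrois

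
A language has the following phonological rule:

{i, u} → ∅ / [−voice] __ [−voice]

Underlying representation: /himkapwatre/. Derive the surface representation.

himkapwatre

No segment of /himkapwatre/ meets the structural description of the rule, so the form surfaces unchanged.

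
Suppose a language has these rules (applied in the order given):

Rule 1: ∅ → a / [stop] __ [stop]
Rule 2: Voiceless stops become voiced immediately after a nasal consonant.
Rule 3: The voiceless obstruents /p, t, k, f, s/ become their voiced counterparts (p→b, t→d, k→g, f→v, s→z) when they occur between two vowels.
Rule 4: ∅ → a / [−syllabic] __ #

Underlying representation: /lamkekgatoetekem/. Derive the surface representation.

Rule 1 (stop-cluster a-epenthesis): /k/ and /g/ form a stop–stop cluster, so [a] is inserted between them. /lamkekgatoetekem/ → lamkekagatoetekem.
Rule 2 (post-nasal voicing): /k/ is a voiceless stop immediately after the nasal /m/, so it voices to [g]. /lamkekagatoetekem/ → lamgekagatoetekem.
Rule 3 (intervocalic voicing): /k/ is a voiceless obstruent between vowels /e/ and /a/, so it voices to [g]. /t/ is a voiceless obstruent between vowels /a/ and /o/, so it voices to [d]. /t/ is a voiceless obstruent between vowels /e/ and /e/, so it voices to [d]. /k/ is a voiceless obstruent between vowels /e/ and /e/, so it voices to [g]. /lamgekagatoetekem/ → lamgegagadoedegem.
Rule 4 (final a-epenthesis): the form ends in the consonant /m/, so [a] is inserted word-finally. /lamgegagadoedegem/ → lamgegagadoedegema.

lamgegagadoedegema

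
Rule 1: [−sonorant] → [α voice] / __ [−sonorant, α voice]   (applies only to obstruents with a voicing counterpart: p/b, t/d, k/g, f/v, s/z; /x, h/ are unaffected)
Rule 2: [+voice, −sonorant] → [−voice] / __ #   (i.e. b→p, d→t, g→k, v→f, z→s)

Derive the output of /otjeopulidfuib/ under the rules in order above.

Rule 1 (regressive voicing assimilation): /d/ precedes the voiceless obstruent /f/, so it devoices to [t] by assimilation. /otjeopulidfuib/ → otjeopulitfuib.
Rule 2 (final devoicing): /b/ is a voiced obstruent in word-final position, so it devoices to [p]. /otjeopulitfuib/ → otjeopulitfuip.

otjeopulitfuip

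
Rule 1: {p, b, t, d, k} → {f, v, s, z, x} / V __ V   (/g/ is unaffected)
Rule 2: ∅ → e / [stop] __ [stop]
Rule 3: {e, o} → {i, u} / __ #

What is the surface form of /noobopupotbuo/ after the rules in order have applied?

noovofufotebuu

Rule 1 (intervocalic spirantization): /b/ is a stop between vowels /o/ and /o/, so it spirantizes to the fricative [v]. /p/ is a stop between vowels /o/ and /u/, so it spirantizes to the fricative [f]. /p/ is a stop between vowels /u/ and /o/, so it spirantizes to the fricative [f]. /noobopupotbuo/ → noovofufotbuo.
Rule 2 (stop-cluster e-epenthesis): /t/ and /b/ form a stop–stop cluster, so [e] is inserted between them. /noovofufotbuo/ → noovofufotebuo.
Rule 3 (final vowel raising): /o/ is a mid vowel in word-final position, so it raises to [u]. /noovofufotebuo/ → noovofufotebuu.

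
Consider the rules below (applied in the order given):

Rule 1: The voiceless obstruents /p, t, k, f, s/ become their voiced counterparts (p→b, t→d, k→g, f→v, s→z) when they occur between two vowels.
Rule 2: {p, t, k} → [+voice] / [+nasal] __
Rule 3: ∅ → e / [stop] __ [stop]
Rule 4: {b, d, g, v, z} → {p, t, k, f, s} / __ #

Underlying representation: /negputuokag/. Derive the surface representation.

negepuduogak

Rule 1 (intervocalic voicing): /t/ is a voiceless obstruent between vowels /u/ and /u/, so it voices to [d]. /k/ is a voiceless obstruent between vowels /o/ and /a/, so it voices to [g]. /negputuokag/ → negpuduogag.
Rule 2 (post-nasal voicing): no segment meets the environment; /negpuduogag/ is unchanged.
Rule 3 (stop-cluster e-epenthesis): /g/ and /p/ form a stop–stop cluster, so [e] is inserted between them. /negpuduogag/ → negepuduogag.
Rule 4 (final devoicing): /g/ is a voiced obstruent in word-final position, so it devoices to [k]. /negepuduogag/ → negepuduogak.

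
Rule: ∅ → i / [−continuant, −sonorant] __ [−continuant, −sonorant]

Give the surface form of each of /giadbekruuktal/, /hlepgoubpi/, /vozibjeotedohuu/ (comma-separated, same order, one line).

giadibekruukital, hlepigoubipi, vozibjeotedohuu

/giadbekruuktal/: /d/ and /b/ form a stop–stop cluster, so [i] is inserted between them. /k/ and /t/ form a stop–stop cluster, so [i] is inserted between them. → [giadibekruukital].
/hlepgoubpi/: /p/ and /g/ form a stop–stop cluster, so [i] is inserted between them. /b/ and /p/ form a stop–stop cluster, so [i] is inserted between them. → [hlepigoubipi].
/vozibjeotedohuu/: the rule's environment is not met; surfaces unchanged as [vozibjeotedohuu].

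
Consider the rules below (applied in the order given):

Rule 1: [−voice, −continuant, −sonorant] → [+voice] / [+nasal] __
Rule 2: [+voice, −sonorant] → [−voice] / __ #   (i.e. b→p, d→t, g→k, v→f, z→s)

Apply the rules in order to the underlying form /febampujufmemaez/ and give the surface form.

febambujufmemaes

Rule 1 (post-nasal voicing): /p/ is a voiceless stop immediately after the nasal /m/, so it voices to [b]. /febampujufmemaez/ → febambujufmemaez.
Rule 2 (final devoicing): /z/ is a voiced obstruent in word-final position, so it devoices to [s]. /febambujufmemaez/ → febambujufmemaes.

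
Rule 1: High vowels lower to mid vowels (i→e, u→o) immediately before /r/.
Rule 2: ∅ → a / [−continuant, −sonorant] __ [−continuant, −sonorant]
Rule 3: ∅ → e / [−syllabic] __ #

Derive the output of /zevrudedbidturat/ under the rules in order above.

Rule 1 (pre-rhotic lowering): /u/ is a high vowel immediately before /r/, so it lowers to [o]. /zevrudedbidturat/ → zevrudedbidtorat.
Rule 2 (stop-cluster a-epenthesis): /d/ and /b/ form a stop–stop cluster, so [a] is inserted between them. /d/ and /t/ form a stop–stop cluster, so [a] is inserted between them. /zevrudedbidtorat/ → zevrudedabidatorat.
Rule 3 (final e-epenthesis): the form ends in the consonant /t/, so [e] is inserted word-finally. /zevrudedabidatorat/ → zevrudedabidatorate.

zevrudedabidatorate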